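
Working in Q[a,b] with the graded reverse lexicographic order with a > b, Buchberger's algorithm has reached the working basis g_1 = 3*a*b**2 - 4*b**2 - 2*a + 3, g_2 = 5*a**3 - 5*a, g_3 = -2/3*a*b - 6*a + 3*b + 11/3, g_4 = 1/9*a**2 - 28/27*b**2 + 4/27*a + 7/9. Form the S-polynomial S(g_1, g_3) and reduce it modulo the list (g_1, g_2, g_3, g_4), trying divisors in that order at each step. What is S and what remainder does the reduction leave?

S(g_1, g_3) = -9*a*b + 19/6*b**2 - 2/3*a + 11/2*b + 1; remainder on division = 19/6*b**2 + 241/3*a - 35*b - 97/2.

lcm(LM(g_1), LM(g_3)) = a*b**2.
S = (lcm/LT(g_1))·g_1 − (lcm/LT(g_3))·g_3 = -9*a*b + 19/6*b**2 - 2/3*a + 11/2*b + 1.
Reduce S modulo (g_1, g_2, g_3, g_4) in that order:
  leading term a*b: subtract (27/2)·g_3 from -9*a*b + 19/6*b**2 - 2/3*a + 11/2*b + 1 → 19/6*b**2 + 241/3*a - 35*b - 97/2
  leading term b**2: no divisor's leading term divides it; move 19/6*b**2 to the remainder.
  leading term a: no divisor's leading term divides it; move 241/3*a to the remainder.
  leading term b: no divisor's leading term divides it; move -35*b to the remainder.
  leading term 1: no divisor's leading term divides it; move -97/2 to the remainder.
The remainder 19/6*b**2 + 241/3*a - 35*b - 97/2 is nonzero, so it would be added as the next basis element.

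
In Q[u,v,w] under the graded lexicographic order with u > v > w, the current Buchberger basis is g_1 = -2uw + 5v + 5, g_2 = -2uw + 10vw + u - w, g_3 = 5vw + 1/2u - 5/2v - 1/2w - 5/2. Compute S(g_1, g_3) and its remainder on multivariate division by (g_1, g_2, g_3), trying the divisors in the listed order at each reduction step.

lcm(LM(g_1), LM(g_3)) = uvw.
S = (lcm/LT(g_1))·g_1 − (lcm/LT(g_3))·g_3 = -1/10u^2 + 1/2uv + 1/10uw - 5/2v^2 + 1/2u - 5/2v.
Reduce S modulo (g_1, g_2, g_3) in that order:
  leading term u^2: no divisor's leading term divides it; move -1/10u^2 to the remainder.
  leading term uv: no divisor's leading term divides it; move 1/2uv to the remainder.
  leading term uw: subtract (-1/20)·g_1 from 1/10uw - 5/2v^2 + 1/2u - 5/2v → -5/2v^2 + 1/2u - 9/4v + 1/4
  leading term v^2: no divisor's leading term divides it; move -5/2v^2 to the remainder.
  leading term u: no divisor's leading term divides it; move 1/2u to the remainder.
  leading term v: no divisor's leading term divides it; move -9/4v to the remainder.
  leading term 1: no divisor's leading term divides it; move 1/4 to the remainder.
The remainder -1/10u^2 + 1/2uv - 5/2v^2 + 1/2u - 9/4v + 1/4 is nonzero, so it would be added as the next basis element.

S(g_1, g_3) = -1/10u^2 + 1/2uv + 1/10uw - 5/2v^2 + 1/2u - 5/2v; remainder on division = -1/10u^2 + 1/2uv - 5/2v^2 + 1/2u - 9/4v + 1/4.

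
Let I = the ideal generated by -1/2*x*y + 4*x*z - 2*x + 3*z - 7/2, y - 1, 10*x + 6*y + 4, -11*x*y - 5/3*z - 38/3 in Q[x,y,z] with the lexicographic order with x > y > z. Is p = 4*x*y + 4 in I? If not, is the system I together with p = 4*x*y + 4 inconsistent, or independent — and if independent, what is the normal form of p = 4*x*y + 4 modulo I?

4*x*y + 4 lies in I (it reduces to 0).

First compute the reduced Gröbner basis of I by Buchberger's algorithm.
f_1 = -1/2*x*y + 4*x*z - 2*x + 3*z - 7/2, LT = x*y.
f_2 = y - 1, LT = y.
f_3 = 10*x + 6*y + 4, LT = x.
f_4 = -11*x*y - 5/3*z - 38/3, LT = x*y.

S(f_1,f_2): lcm = x*y. S = -8*x*z + 5*x - 6*z + 7.
  leading term x*z: subtract (-4/5*z)·f_3 from -8*x*z + 5*x - 6*z + 7 → 5*x + 24/5*y*z - 14/5*z + 7
  leading term x: subtract (1/2)·f_3 from 5*x + 24/5*y*z - 14/5*z + 7 → 24/5*y*z - 3*y - 14/5*z + 5
  leading term y*z: subtract (24/5*z)·f_2 from 24/5*y*z - 3*y - 14/5*z + 5 → -3*y + 2*z + 5
  leading term y: subtract (-3)·f_2 from -3*y + 2*z + 5 → 2*z + 2
  leading term z: no divisor's leading term divides it; move 2*z to the remainder.
  leading term 1: no divisor's leading term divides it; move 2 to the remainder.
  remainder 2*z + 2 ≠ 0; add h_5 = 2*z + 2 to the basis.

The other S-polynomials (S(f_1,f_3), S(f_1,f_4), S(f_2,f_3), S(f_2,f_4), S(f_3,f_4), S(f_1,h_5), S(f_2,h_5), S(f_3,h_5), S(f_4,h_5)) all reduce to 0 modulo the current basis, so we have a Gröbner basis.
Inter-reduce: drop elements whose leading term is divisible by another's, tail-reduce, and make monic.
Reduced Gröbner basis: {x + 1, y - 1, z + 1}.
Label its elements g_1 = x + 1, g_2 = y - 1, g_3 = z + 1.

Reduce p = 4*x*y + 4 modulo G:
  leading term x*y: subtract (4*y)·g_1 from 4*x*y + 4 → -4*y + 4
  leading term y: subtract (-4)·g_2 from -4*y + 4 → 0
  normal form = 0.
Since the normal form is 0, p ∈ I.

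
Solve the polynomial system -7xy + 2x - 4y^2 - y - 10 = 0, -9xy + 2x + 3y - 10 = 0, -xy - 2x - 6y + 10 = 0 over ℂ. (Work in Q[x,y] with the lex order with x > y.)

{(5, 0)}

Compute a lex Gröbner basis by Buchberger's algorithm.
f_1 = -7xy + 2x - 4y^2 - y - 10, LT = xy.
f_2 = -9xy + 2x + 3y - 10, LT = xy.
f_3 = -xy - 2x - 6y + 10, LT = xy.

S(f_1,f_2): lcm = xy. S = -4/63x + 4/7y^2 + 10/21y + 20/63.
  leading term x: no divisor's leading term divides it; move -4/63x to the remainder.
  leading term y^2: no divisor's leading term divides it; move 4/7y^2 to the remainder.
  leading term y: no divisor's leading term divides it; move 10/21y to the remainder.
  leading term 1: no divisor's leading term divides it; move 20/63 to the remainder.
  remainder -4/63x + 4/7y^2 + 10/21y + 20/63 ≠ 0; add h_4 = -4/63x + 4/7y^2 + 10/21y + 20/63 to the basis.

S(f_1,f_3): lcm = xy. S = -16/7x + 4/7y^2 - 41/7y + 80/7.
  leading term x: subtract (36)·h_4 from -16/7x + 4/7y^2 - 41/7y + 80/7 → -20y^2 - 23y
  leading term y^2: no divisor's leading term divides it; move -20y^2 to the remainder.
  leading term y: no divisor's leading term divides it; move -23y to the remainder.
  remainder -20y^2 - 23y ≠ 0; add h_5 = -20y^2 - 23y to the basis.

S(f_1,h_4): lcm = xy. S = -2/7x + 9y^3 + 113/14y^2 + 36/7y + 10/7.
  leading term x: subtract (9/2)·h_4 from -2/7x + 9y^3 + 113/14y^2 + 36/7y + 10/7 → 9y^3 + 11/2y^2 + 3y
  leading term y^3: subtract (-9/20y)·h_5 from 9y^3 + 11/2y^2 + 3y → -97/20y^2 + 3y
  leading term y^2: subtract (97/400)·h_5 from -97/20y^2 + 3y → 3431/400y
  leading term y: no divisor's leading term divides it; move 3431/400y to the remainder.
  remainder 3431/400y ≠ 0; add h_6 = 3431/400y to the basis.

The other S-polynomials (S(f_2,f_3), S(f_2,h_4), S(f_3,h_4), S(f_1,h_5), S(f_2,h_5), S(f_3,h_5), S(h_4,h_5), S(f_1,h_6), S(f_2,h_6), S(f_3,h_6), S(h_4,h_6), S(h_5,h_6)) all reduce to 0 modulo the current basis, so we have a Gröbner basis.
Inter-reduce: drop elements whose leading term is divisible by another's, tail-reduce, and make monic.
Reduced Gröbner basis: {x - 5, y}.

Elimination: the polynomial y lies in the elimination ideal for y, so y ∈ {0}. For each such y, the remaining basis elements (now univariate) give the rest of the solution.
  y = 0: the earlier basis element becomes x - 5 = 0, giving x = 5 — point (5, 0).
A lex Gröbner basis triangularizes the system, enabling back-substitution.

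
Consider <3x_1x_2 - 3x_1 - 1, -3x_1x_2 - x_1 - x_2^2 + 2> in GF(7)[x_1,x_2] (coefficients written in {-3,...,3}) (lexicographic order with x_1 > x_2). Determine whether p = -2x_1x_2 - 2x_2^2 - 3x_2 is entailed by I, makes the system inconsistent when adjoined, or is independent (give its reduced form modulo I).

-2x_1x_2 - 2x_2^2 - 3x_2 is independent of I; its normal form modulo I is 2x_2^2 - 3x_2.

First compute the reduced Gröbner basis of I by Buchberger's algorithm.
f_1 = 3x_1x_2 - 3x_1 - 1, LT = x_1x_2.
f_2 = -3x_1x_2 - x_1 - x_2^2 + 2, LT = x_1x_2.

S(f_1,f_2): lcm = x_1x_2. S = x_1 + 2x_2^2 - 2.
  leading term x_1: no divisor's leading term divides it; move x_1 to the remainder.
  leading term x_2^2: no divisor's leading term divides it; move 2x_2^2 to the remainder.
  leading term 1: no divisor's leading term divides it; move -2 to the remainder.
  remainder x_1 + 2x_2^2 - 2 ≠ 0; add h_3 = x_1 + 2x_2^2 - 2 to the basis.

S(f_1,h_3): lcm = x_1x_2. S = -x_1 - 2x_2^3 + 2x_2 + 2.
  leading term x_1: subtract (-1)·h_3 from -x_1 - 2x_2^3 + 2x_2 + 2 → -2x_2^3 + 2x_2^2 + 2x_2
  leading term x_2^3: no divisor's leading term divides it; move -2x_2^3 to the remainder.
  leading term x_2^2: no divisor's leading term divides it; move 2x_2^2 to the remainder.
  leading term x_2: no divisor's leading term divides it; move 2x_2 to the remainder.
  remainder -2x_2^3 + 2x_2^2 + 2x_2 ≠ 0; add h_4 = -2x_2^3 + 2x_2^2 + 2x_2 to the basis.

The other S-polynomials (S(f_2,h_3), S(f_1,h_4), S(f_2,h_4), S(h_3,h_4)) all reduce to 0 modulo the current basis, so we have a Gröbner basis.
Inter-reduce: drop elements whose leading term is divisible by another's, tail-reduce, and make monic.
Reduced Gröbner basis: {x_1 + 2x_2^2 - 2, x_2^3 - x_2^2 - x_2}.
Label its elements g_1 = x_1 + 2x_2^2 - 2, g_2 = x_2^3 - x_2^2 - x_2.

Reduce p = -2x_1x_2 - 2x_2^2 - 3x_2 modulo G:
  leading term x_1x_2: subtract (-2x_2)·g_1 from -2x_1x_2 - 2x_2^2 - 3x_2 → -3x_2^3 - 2x_2^2
  leading term x_2^3: subtract (-3)·g_2 from -3x_2^3 - 2x_2^2 → 2x_2^2 - 3x_2
  leading term x_2^2: no divisor's leading term divides it; move 2x_2^2 to the remainder.
  leading term x_2: no divisor's leading term divides it; move -3x_2 to the remainder.
  normal form = 2x_2^2 - 3x_2.
The normal form is nonzero, so p ∉ I. Since p minus its normal form lies in I, I + (p) = I + (r) where r = 2x_2^2 - 3x_2; decide whether this ideal is the whole ring.
Run Buchberger on G together with r (pairs among the g_i already reduce to 0 since G is a Gröbner basis):
g_1 = x_1 + 2x_2^2 - 2, LT = x_1.
g_2 = x_2^3 - x_2^2 - x_2, LT = x_2^3.
r = 2x_2^2 - 3x_2, LT = x_2^2.

S(g_2,r): lcm = x_2^3. S = -3x_2^2 - x_2.
  leading term x_2^2: subtract (2)·r from -3x_2^2 - x_2 → -2x_2
  leading term x_2: no divisor's leading term divides it; move -2x_2 to the remainder.
  remainder -2x_2 ≠ 0; add m_4 = -2x_2 to the basis.

The other S-polynomials (S(g_1,g_2), S(g_1,r), S(g_1,m_4), S(g_2,m_4), S(r,m_4)) all reduce to 0 modulo the current basis, so we have a Gröbner basis.
Inter-reduce: drop elements whose leading term is divisible by another's, tail-reduce, and make monic.
Reduced Gröbner basis: {x_1 - 2, x_2}.
The reduced Gröbner basis of I + (p) is {x_1 - 2, x_2} ≠ {1}, a proper ideal, so the enlarged system stays consistent: p is independent of I, with normal form 2x_2^2 - 3x_2.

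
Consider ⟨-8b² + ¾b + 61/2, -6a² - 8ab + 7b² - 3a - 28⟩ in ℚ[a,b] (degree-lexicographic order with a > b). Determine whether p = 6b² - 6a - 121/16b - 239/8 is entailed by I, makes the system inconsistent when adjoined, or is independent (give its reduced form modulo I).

First compute the reduced Gröbner basis of I by Buchberger's algorithm.
f_1 = -8b² + ¾b + 61/2, LT = b².
f_2 = -6a² - 8ab + 7b² - 3a - 28, LT = a².

The S-polynomials (S(f_1,f_2)) all reduce to 0 modulo the current basis, so we have a Gröbner basis.
Inter-reduce: drop elements whose leading term is divisible by another's, tail-reduce, and make monic.
Reduced Gröbner basis: {a² + 4/3ab + ½a - 7/64b + 7/32, b² - 3/32b - 61/16}.
Label its elements g_1 = a² + 4/3ab + ½a - 7/64b + 7/32, g_2 = b² - 3/32b - 61/16.

Reduce p = 6b² - 6a - 121/16b - 239/8 modulo G:
  leading term b²: subtract (6)·g_2 from 6b² - 6a - 121/16b - 239/8 → -6a - 7b - 7
  leading term a: no divisor's leading term divides it; move -6a to the remainder.
  leading term b: no divisor's leading term divides it; move -7b to the remainder.
  leading term 1: no divisor's leading term divides it; move -7 to the remainder.
  normal form = -6a - 7b - 7.
The normal form is nonzero, so p ∉ I. Since p minus its normal form lies in I, I + (p) = I + (r) where r = -6a - 7b - 7; decide whether this ideal is the whole ring.
Run Buchberger on G together with r (pairs among the g_i already reduce to 0 since G is a Gröbner basis):
g_1 = a² + 4/3ab + ½a - 7/64b + 7/32, LT = a².
g_2 = b² - 3/32b - 61/16, LT = b².
r = -6a - 7b - 7, LT = a.

S(g_1,r): lcm = a². S = ⅙ab - ⅔a - 7/64b + 7/32.
  reduce S modulo (g_1, g_2, r):
  remainder 175/384b + 49/192 ≠ 0; add m_4 = 175/384b + 49/192 to the basis.

S(g_2,m_4): lcm = b². S = -523/800b - 61/16.
  reduce S modulo (g_1, g_2, r, m_4):
  remainder -2154/625 ≠ 0; add m_5 = -2154/625 to the basis.

The other S-polynomials (S(g_1,g_2), S(g_2,r), S(g_1,m_4), S(r,m_4), S(g_1,m_5), S(g_2,m_5), S(r,m_5), S(m_4,m_5)) all reduce to 0 modulo the current basis, so we have a Gröbner basis.
Inter-reduce: drop elements whose leading term is divisible by another's, tail-reduce, and make monic.
Reduced Gröbner basis: {1}.
The reduced Gröbner basis of I + (p) is {1}: the ideal is the whole ring, so the enlarged system has no common solution — adjoining p is inconsistent.

Adjoining 6b² - 6a - 121/16b - 239/8 makes the ideal the whole ring: the system is inconsistent.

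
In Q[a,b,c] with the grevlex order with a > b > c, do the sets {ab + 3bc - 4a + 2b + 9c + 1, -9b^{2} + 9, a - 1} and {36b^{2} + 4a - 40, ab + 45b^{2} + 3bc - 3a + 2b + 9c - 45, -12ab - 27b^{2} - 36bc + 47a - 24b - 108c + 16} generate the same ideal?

Yes, the ideals are equal.

Since reduced Gröbner bases are canonical representatives of ideals under a given ordering, it suffices to compute and compare them.
Buchberger on the first generating set:
f_1 = ab + 3bc - 4a + 2b + 9c + 1, LT = ab.
f_2 = -9b^{2} + 9, LT = b^{2}.
f_3 = a - 1, LT = a.

S(f_1,f_2): lcm = ab^{2}. S = 3b^{2}c - 4ab + 2b^{2} + 9bc + a + b.
  reduce S modulo (f_1, f_2, f_3):
  remainder 21bc + 9b + 39c - 9 ≠ 0; add g_4 = 21bc + 9b + 39c - 9 to the basis.

S(f_1,f_3): lcm = ab. S = 3bc - 4a + 3b + 9c + 1.
  reduce S modulo (f_1, f_2, f_3, g_4):
  remainder \tfrac{12}{7}b + \tfrac{24}{7}c - \tfrac{12}{7} ≠ 0; add g_5 = \tfrac{12}{7}b + \tfrac{24}{7}c - \tfrac{12}{7} to the basis.

S(f_1,g_4): lcm = abc. S = 3bc^{2} - \tfrac{3}{7}ab - \tfrac{41}{7}ac + 2bc + 9c^{2} + \tfrac{3}{7}a + c.
  reduce S modulo (f_1, f_2, f_3, g_4, g_5):
  remainder \tfrac{24}{7}c^{2} - \tfrac{24}{7}c ≠ 0; add g_6 = \tfrac{24}{7}c^{2} - \tfrac{24}{7}c to the basis.

The other S-polynomials (S(f_2,f_3), S(f_2,g_4), S(f_3,g_4), S(f_1,g_5), S(f_2,g_5), S(f_3,g_5), S(g_4,g_5), S(f_1,g_6), S(f_2,g_6), S(f_3,g_6), S(g_4,g_6), S(g_5,g_6)) all reduce to 0 modulo the current basis, so we have a Gröbner basis.
Inter-reduce: drop elements whose leading term is divisible by another's, tail-reduce, and make monic.
Reduced Gröbner basis: {c^{2} - c, a - 1, b + 2c - 1}.

Buchberger on the second generating set:
h_1 = 36b^{2} + 4a - 40, LT = b^{2}.
h_2 = ab + 45b^{2} + 3bc - 3a + 2b + 9c - 45, LT = ab.
h_3 = -12ab - 27b^{2} - 36bc + 47a - 24b - 108c + 16, LT = ab.

S(h_1,h_2): lcm = ab^{2}. S = -45b^{3} - 3b^{2}c + \tfrac{1}{9}a^{2} + 3ab - 2b^{2} - 9bc - \tfrac{10}{9}a + 45b.
  reduce S modulo (h_1, h_2, h_3):
  remainder \tfrac{1}{9}a^{2} + \tfrac{1}{3}ac - 33bc + \tfrac{568}{9}a - 21b - \tfrac{226}{3}c - \tfrac{380}{9} ≠ 0; add k_4 = \tfrac{1}{9}a^{2} + \tfrac{1}{3}ac - 33bc + \tfrac{568}{9}a - 21b - \tfrac{226}{3}c - \tfrac{380}{9} to the basis.

S(h_1,h_3): lcm = ab^{2}. S = -\tfrac{9}{4}b^{3} - 3b^{2}c + \tfrac{1}{9}a^{2} + \tfrac{47}{12}ab - 2b^{2} - 9bc - \tfrac{10}{9}a + \tfrac{4}{3}b.
  reduce S modulo (h_1, h_2, h_3, k_4):
  remainder \tfrac{23}{2}bc - \tfrac{92}{3}a + \tfrac{23}{2}b + \tfrac{69}{2}c + \tfrac{115}{6} ≠ 0; add k_5 = \tfrac{23}{2}bc - \tfrac{92}{3}a + \tfrac{23}{2}b + \tfrac{69}{2}c + \tfrac{115}{6} to the basis.

S(h_2,h_3): lcm = ab. S = \tfrac{171}{4}b^{2} + \tfrac{11}{12}a - \tfrac{131}{3}.
  reduce S modulo (h_1, h_2, h_3, k_4, k_5):
  remainder -\tfrac{23}{6}a + \tfrac{23}{6} ≠ 0; add k_6 = -\tfrac{23}{6}a + \tfrac{23}{6} to the basis.

S(h_3,k_4): lcm = a^{2}b. S = \tfrac{9}{4}ab^{2} + 297b^{2}c - \tfrac{47}{12}a^{2} - 566ab + 189b^{2} + 9ac + 678bc - \tfrac{4}{3}a + 380b.
  reduce S modulo (h_1, h_2, h_3, k_4, k_5, k_6):
  remainder -414b - 828c + 414 ≠ 0; add k_7 = -414b - 828c + 414 to the basis.

S(k_5,k_7): lcm = bc. S = -2c^{2} - \tfrac{8}{3}a + b + 4c + \tfrac{5}{3}.
  reduce S modulo (h_1, h_2, h_3, k_4, k_5, k_6, k_7):
  remainder -2c^{2} + 2c ≠ 0; add k_8 = -2c^{2} + 2c to the basis.

The other S-polynomials (S(h_1,k_4), S(h_2,k_4), S(h_1,k_5), S(h_2,k_5), S(h_3,k_5), S(k_4,k_5), S(h_1,k_6), S(h_2,k_6), S(h_3,k_6), S(k_4,k_6), S(k_5,k_6), S(h_1,k_7), S(h_2,k_7), S(h_3,k_7), S(k_4,k_7), S(k_6,k_7), S(h_1,k_8), S(h_2,k_8), S(h_3,k_8), S(k_4,k_8), S(k_5,k_8), S(k_6,k_8), S(k_7,k_8)) all reduce to 0 modulo the current basis, so we have a Gröbner basis.
Inter-reduce: drop elements whose leading term is divisible by another's, tail-reduce, and make monic.
Reduced Gröbner basis: {c^{2} - c, a - 1, b + 2c - 1}.

The two bases agree; hence the ideals are identical.
The same test decides containment: I ⊆ J iff every generator of I reduces to 0 modulo a Gröbner basis of J.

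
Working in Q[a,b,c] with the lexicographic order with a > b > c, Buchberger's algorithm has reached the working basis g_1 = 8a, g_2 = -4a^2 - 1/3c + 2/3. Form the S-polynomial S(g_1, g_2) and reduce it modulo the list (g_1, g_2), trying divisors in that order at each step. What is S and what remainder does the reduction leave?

lcm(LM(g_1), LM(g_2)) = a^2.
S = (lcm/LT(g_1))·g_1 − (lcm/LT(g_2))·g_2 = -1/12c + 1/6.
Reduce S modulo (g_1, g_2) in that order:
  leading term c: no divisor's leading term divides it; move -1/12c to the remainder.
  leading term 1: no divisor's leading term divides it; move 1/6 to the remainder.
The remainder -1/12c + 1/6 is nonzero, so it would be added as the next basis element.

S(g_1, g_2) = -1/12c + 1/6; remainder on division = -1/12c + 1/6.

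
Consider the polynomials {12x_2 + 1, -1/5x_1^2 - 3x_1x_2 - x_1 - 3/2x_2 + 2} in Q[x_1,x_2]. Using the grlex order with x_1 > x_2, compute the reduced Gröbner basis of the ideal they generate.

f_1 = 12x_2 + 1, LT = x_2.
f_2 = -1/5x_1^2 - 3x_1x_2 - x_1 - 3/2x_2 + 2, LT = x_1^2.

The S-polynomials (S(f_1,f_2)) all reduce to 0 modulo the current basis, so we have a Gröbner basis.

G = {x_1^2 + 15/4x_1 - 85/8, x_2 + 1/12}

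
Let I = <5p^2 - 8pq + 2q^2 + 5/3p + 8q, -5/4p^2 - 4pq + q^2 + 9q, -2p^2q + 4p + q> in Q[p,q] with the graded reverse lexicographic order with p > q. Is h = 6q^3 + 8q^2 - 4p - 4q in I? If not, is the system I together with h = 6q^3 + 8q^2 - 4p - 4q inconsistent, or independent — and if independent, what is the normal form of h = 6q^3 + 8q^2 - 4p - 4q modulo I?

First compute the reduced Gröbner basis of I by Buchberger's algorithm.
f_1 = 5p^2 - 8pq + 2q^2 + 5/3p + 8q, LT = p^2.
f_2 = -5/4p^2 - 4pq + q^2 + 9q, LT = p^2.
f_3 = -2p^2q + 4p + q, LT = p^2q.

S(f_1,f_2): lcm = p^2. S = -24/5pq + 6/5q^2 + 1/3p + 44/5q.
  leading term pq: no divisor's leading term divides it; move -24/5pq to the remainder.
  leading term q^2: no divisor's leading term divides it; move 6/5q^2 to the remainder.
  leading term p: no divisor's leading term divides it; move 1/3p to the remainder.
  leading term q: no divisor's leading term divides it; move 44/5q to the remainder.
  remainder -24/5pq + 6/5q^2 + 1/3p + 44/5q ≠ 0; add k_4 = -24/5pq + 6/5q^2 + 1/3p + 44/5q to the basis.

S(f_1,f_3): lcm = p^2q. S = -8/5pq^2 + 2/5q^3 + 1/3pq + 8/5q^2 + 2p + 1/2q.
  leading term pq^2: subtract (1/3q)·k_4 from -8/5pq^2 + 2/5q^3 + 1/3pq + 8/5q^2 + 2p + 1/2q → 2/9pq - 4/3q^2 + 2p + 1/2q
  leading term pq: subtract (-5/108)·k_4 from 2/9pq - 4/3q^2 + 2p + 1/2q → -23/18q^2 + 653/324p + 49/54q
  leading term q^2: no divisor's leading term divides it; move -23/18q^2 to the remainder.
  leading term p: no divisor's leading term divides it; move 653/324p to the remainder.
  leading term q: no divisor's leading term divides it; move 49/54q to the remainder.
  remainder -23/18q^2 + 653/324p + 49/54q ≠ 0; add k_5 = -23/18q^2 + 653/324p + 49/54q to the basis.

S(f_1,k_4): lcm = p^2q. S = -27/20pq^2 + 2/5q^3 + 5/72p^2 + 13/6pq + 8/5q^2.
  leading term pq^2: subtract (9/32q)·k_4 from -27/20pq^2 + 2/5q^3 + 5/72p^2 + 13/6pq + 8/5q^2 → 1/16q^3 + 5/72p^2 + 199/96pq - 7/8q^2
  leading term q^3: subtract (-9/184q)·k_5 from 1/16q^3 + 5/72p^2 + 199/96pq - 7/8q^2 → 5/72p^2 + 899/414pq - 917/1104q^2
  leading term p^2: subtract (1/72)·f_1 from 5/72p^2 + 899/414pq - 917/1104q^2 → 105/46pq - 2843/3312q^2 - 5/216p - 1/9q
  leading term pq: subtract (-175/368)·k_4 from 105/46pq - 2843/3312q^2 - 5/216p - 1/9q → -953/3312q^2 + 1345/9936p + 3373/828q
  leading term q^2: subtract (953/4232)·k_5 from -953/3312q^2 + 1345/9936p + 3373/828q → -436699/1371168p + 884251/228528q
  leading term p: no divisor's leading term divides it; move -436699/1371168p to the remainder.
  leading term q: no divisor's leading term divides it; move 884251/228528q to the remainder.
  remainder -436699/1371168p + 884251/228528q ≠ 0; add k_6 = -436699/1371168p + 884251/228528q to the basis.

S(f_3,k_5): lcm = p^2q^2. S = 653/414p^3 + 49/69p^2q - 2pq - 1/2q^2.
  leading term p^3: subtract (653/2070p)·f_1 from 653/414p^3 + 49/69p^2q - 2pq - 1/2q^2 → 3347/1035p^2q - 653/1035pq^2 - 653/1242p^2 - 4682/1035pq - 1/2q^2
  leading term p^2q: subtract (3347/5175q)·f_1 from 3347/1035p^2q - 653/1035pq^2 - 653/1242p^2 - 4682/1035pq - 1/2q^2 → 7837/1725pq^2 - 6694/5175q^3 - 653/1242p^2 - 17393/3105pq - 58727/10350q^2
  leading term pq^2: subtract (-7837/8280q)·k_4 from 7837/1725pq^2 - 6694/5175q^3 - 653/1242p^2 - 17393/3105pq - 58727/10350q^2 → -653/4140q^3 - 653/1242p^2 - 1903/360pq + 916/345q^2
  leading term q^3: subtract (653/5290q)·k_5 from -653/4140q^3 - 653/1242p^2 - 1903/360pq + 916/345q^2 → -653/1242p^2 - 1185824/214245pq + 726451/285660q^2
  leading term p^2: subtract (-653/6210)·f_1 from -653/1242p^2 - 1185824/214245pq + 726451/285660q^2 → -1366052/214245pq + 786527/285660q^2 + 653/3726p + 2612/3105q
  leading term pq: subtract (341513/257094)·k_4 from -1366052/214245pq + 786527/285660q^2 + 653/3726p + 2612/3105q → 993529/856980q^2 - 103171/385641p - 6972602/642735q
  leading term q^2: subtract (-993529/1095030)·k_5 from 993529/856980q^2 - 103171/385641p - 6972602/642735q → 184619039/118263240p - 197598821/19710540q
  leading term p: subtract (-738476156/150661155)·k_6 from 184619039/118263240p - 197598821/19710540q → 1616432731/180793386q
  leading term q: no divisor's leading term divides it; move 1616432731/180793386q to the remainder.
  remainder 1616432731/180793386q ≠ 0; add k_7 = 1616432731/180793386q to the basis.

The other S-polynomials (S(f_2,f_3), S(f_2,k_4), S(f_3,k_4), S(f_1,k_5), S(f_2,k_5), S(k_4,k_5), S(f_1,k_6), S(f_2,k_6), S(f_3,k_6), S(k_4,k_6), S(k_5,k_6), S(f_1,k_7), S(f_2,k_7), S(f_3,k_7), S(k_4,k_7), S(k_5,k_7), S(k_6,k_7)) all reduce to 0 modulo the current basis, so we have a Gröbner basis.
Inter-reduce: drop elements whose leading term is divisible by another's, tail-reduce, and make monic.
Reduced Gröbner basis: {p, q}.
Label its elements g_1 = p, g_2 = q.

Reduce h = 6q^3 + 8q^2 - 4p - 4q modulo G:
  leading term q^3: subtract (6q^2)·g_2 from 6q^3 + 8q^2 - 4p - 4q → 8q^2 - 4p - 4q
  leading term q^2: subtract (8q)·g_2 from 8q^2 - 4p - 4q → -4p - 4q
  leading term p: subtract (-4)·g_1 from -4p - 4q → -4q
  leading term q: subtract (-4)·g_2 from -4q → 0
  normal form = 0.
Since the normal form is 0, h ∈ I.

Ideal membership is decidable via reduction modulo a Gröbner basis.

6q^3 + 8q^2 - 4p - 4q lies in I (it reduces to 0).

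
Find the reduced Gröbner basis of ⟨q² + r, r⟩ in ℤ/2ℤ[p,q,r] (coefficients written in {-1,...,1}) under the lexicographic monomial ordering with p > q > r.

G = {q², r}

f_1 = q² + r, LT = q².
f_2 = r, LT = r.

The S-polynomials (S(f_1,f_2)) all reduce to 0 modulo the current basis, so we have a Gröbner basis.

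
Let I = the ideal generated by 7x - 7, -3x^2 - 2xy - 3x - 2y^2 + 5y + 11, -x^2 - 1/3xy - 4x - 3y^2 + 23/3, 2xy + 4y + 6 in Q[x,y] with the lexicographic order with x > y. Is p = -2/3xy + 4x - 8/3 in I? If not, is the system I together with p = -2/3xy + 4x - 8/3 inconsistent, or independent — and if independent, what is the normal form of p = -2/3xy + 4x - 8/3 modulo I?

Adjoining -2/3xy + 4x - 8/3 makes the ideal the whole ring: the system is inconsistent.

First compute the reduced Gröbner basis of I by Buchberger's algorithm.
f_1 = 7x - 7, LT = x.
f_2 = -3x^2 - 2xy - 3x - 2y^2 + 5y + 11, LT = x^2.
f_3 = -x^2 - 1/3xy - 4x - 3y^2 + 23/3, LT = x^2.
f_4 = 2xy + 4y + 6, LT = xy.

S(f_1,f_2): lcm = x^2. S = -2/3xy - 2x - 2/3y^2 + 5/3y + 11/3.
  leading term xy: subtract (-2/21y)·f_1 from -2/3xy - 2x - 2/3y^2 + 5/3y + 11/3 → -2x - 2/3y^2 + y + 11/3
  leading term x: subtract (-2/7)·f_1 from -2x - 2/3y^2 + y + 11/3 → -2/3y^2 + y + 5/3
  leading term y^2: no divisor's leading term divides it; move -2/3y^2 to the remainder.
  leading term y: no divisor's leading term divides it; move y to the remainder.
  leading term 1: no divisor's leading term divides it; move 5/3 to the remainder.
  remainder -2/3y^2 + y + 5/3 ≠ 0; add h_5 = -2/3y^2 + y + 5/3 to the basis.

S(f_1,f_3): lcm = x^2. S = -1/3xy - 5x - 3y^2 + 23/3.
  leading term xy: subtract (-1/21y)·f_1 from -1/3xy - 5x - 3y^2 + 23/3 → -5x - 3y^2 - 1/3y + 23/3
  leading term x: subtract (-5/7)·f_1 from -5x - 3y^2 - 1/3y + 23/3 → -3y^2 - 1/3y + 8/3
  leading term y^2: subtract (9/2)·h_5 from -3y^2 - 1/3y + 8/3 → -29/6y - 29/6
  leading term y: no divisor's leading term divides it; move -29/6y to the remainder.
  leading term 1: no divisor's leading term divides it; move -29/6 to the remainder.
  remainder -29/6y - 29/6 ≠ 0; add h_6 = -29/6y - 29/6 to the basis.

S(f_1,f_4): lcm = xy. S = -3y - 3.
  leading term y: subtract (18/29)·h_6 from -3y - 3 → 0
  remainder 0.

S(f_2,f_3): lcm = x^2. S = 1/3xy - 3x - 7/3y^2 - 5/3y + 4.
  leading term xy: subtract (1/21y)·f_1 from 1/3xy - 3x - 7/3y^2 - 5/3y + 4 → -3x - 7/3y^2 - 4/3y + 4
  leading term x: subtract (-3/7)·f_1 from -3x - 7/3y^2 - 4/3y + 4 → -7/3y^2 - 4/3y + 1
  leading term y^2: subtract (7/2)·h_5 from -7/3y^2 - 4/3y + 1 → -29/6y - 29/6
  leading term y: subtract (1)·h_6 from -29/6y - 29/6 → 0
  remainder 0.

S(f_2,f_4): lcm = x^2y. S = 2/3xy^2 - xy - 3x + 2/3y^3 - 5/3y^2 - 11/3y.
  leading term xy^2: subtract (2/21y^2)·f_1 from 2/3xy^2 - xy - 3x + 2/3y^3 - 5/3y^2 - 11/3y → -xy - 3x + 2/3y^3 - y^2 - 11/3y
  leading term xy: subtract (-1/7y)·f_1 from -xy - 3x + 2/3y^3 - y^2 - 11/3y → -3x + 2/3y^3 - y^2 - 14/3y
  leading term x: subtract (-3/7)·f_1 from -3x + 2/3y^3 - y^2 - 14/3y → 2/3y^3 - y^2 - 14/3y - 3
  leading term y^3: subtract (-y)·h_5 from 2/3y^3 - y^2 - 14/3y - 3 → -3y - 3
  leading term y: subtract (18/29)·h_6 from -3y - 3 → 0
  remainder 0.

S(f_3,f_4): lcm = x^2y. S = 1/3xy^2 + 2xy - 3x + 3y^3 - 23/3y.
  leading term xy^2: subtract (1/21y^2)·f_1 from 1/3xy^2 + 2xy - 3x + 3y^3 - 23/3y → 2xy - 3x + 3y^3 + 1/3y^2 - 23/3y
  leading term xy: subtract (2/7y)·f_1 from 2xy - 3x + 3y^3 + 1/3y^2 - 23/3y → -3x + 3y^3 + 1/3y^2 - 17/3y
  leading term x: subtract (-3/7)·f_1 from -3x + 3y^3 + 1/3y^2 - 17/3y → 3y^3 + 1/3y^2 - 17/3y - 3
  leading term y^3: subtract (-9/2y)·h_5 from 3y^3 + 1/3y^2 - 17/3y - 3 → 29/6y^2 + 11/6y - 3
  leading term y^2: subtract (-29/4)·h_5 from 29/6y^2 + 11/6y - 3 → 109/12y + 109/12
  leading term y: subtract (-109/58)·h_6 from 109/12y + 109/12 → 0
  remainder 0.

S(f_1,h_5): leading monomials are coprime, so the S-polynomial reduces to 0 (Buchberger's first criterion).
S(f_2,h_5): leading monomials are coprime, so the S-polynomial reduces to 0 (Buchberger's first criterion).
S(f_3,h_5): leading monomials are coprime, so the S-polynomial reduces to 0 (Buchberger's first criterion).
S(f_4,h_5): lcm = xy^2. S = 3/2xy + 5/2x + 2y^2 + 3y.
  leading term xy: subtract (3/14y)·f_1 from 3/2xy + 5/2x + 2y^2 + 3y → 5/2x + 2y^2 + 9/2y
  leading term x: subtract (5/14)·f_1 from 5/2x + 2y^2 + 9/2y → 2y^2 + 9/2y + 5/2
  leading term y^2: subtract (-3)·h_5 from 2y^2 + 9/2y + 5/2 → 15/2y + 15/2
  leading term y: subtract (-45/29)·h_6 from 15/2y + 15/2 → 0
  remainder 0.

S(f_1,h_6): leading monomials are coprime, so the S-polynomial reduces to 0 (Buchberger's first criterion).
S(f_2,h_6): leading monomials are coprime, so the S-polynomial reduces to 0 (Buchberger's first criterion).
S(f_3,h_6): leading monomials are coprime, so the S-polynomial reduces to 0 (Buchberger's first criterion).
S(f_4,h_6): lcm = xy. S = -x + 2y + 3.
  leading term x: subtract (-1/7)·f_1 from -x + 2y + 3 → 2y + 2
  leading term y: subtract (-12/29)·h_6 from 2y + 2 → 0
  remainder 0.

S(h_5,h_6): lcm = y^2. S = -5/2y - 5/2.
  leading term y: subtract (15/29)·h_6 from -5/2y - 5/2 → 0
  remainder 0.

Every S-polynomial of the final basis reduces to 0, so we have a Gröbner basis.
Inter-reduce: drop elements whose leading term is divisible by another's, tail-reduce, and make monic.
Reduced Gröbner basis: {x - 1, y + 1}.
Label its elements g_1 = x - 1, g_2 = y + 1.

Reduce p = -2/3xy + 4x - 8/3 modulo G:
  leading term xy: subtract (-2/3y)·g_1 from -2/3xy + 4x - 8/3 → 4x - 2/3y - 8/3
  leading term x: subtract (4)·g_1 from 4x - 2/3y - 8/3 → -2/3y + 4/3
  leading term y: subtract (-2/3)·g_2 from -2/3y + 4/3 → 2
  leading term 1: no divisor's leading term divides it; move 2 to the remainder.
  normal form = 2.
The normal form is nonzero, so p ∉ I. Since p minus its normal form lies in I, I + (p) = I + (r) where r = 2; decide whether this ideal is the whole ring.
Here r = 2 is a nonzero constant, hence a unit: 1 ∈ I + (p), the Gröbner basis of I + (p) is {1}, and the enlarged system has no common solution — adjoining p is inconsistent.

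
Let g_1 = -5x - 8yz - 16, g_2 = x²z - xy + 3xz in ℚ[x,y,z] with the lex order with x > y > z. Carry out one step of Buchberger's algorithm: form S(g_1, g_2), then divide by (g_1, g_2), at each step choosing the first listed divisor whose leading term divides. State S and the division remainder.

S(g_1, g_2) = 8/5xyz² + xy + ⅕xz; remainder on division = -64/25y²z³ - 8/5y²z - 136/25yz² - 16/5y - 16/25z.

lcm(LM(g_1), LM(g_2)) = x²z.
S = (lcm/LT(g_1))·g_1 − (lcm/LT(g_2))·g_2 = 8/5xyz² + xy + ⅕xz.
Reduce S modulo (g_1, g_2) in that order:
  leading term xyz²: subtract (-8/25yz²)·g_1 from 8/5xyz² + xy + ⅕xz → xy + ⅕xz - 64/25y²z³ - 128/25yz²
  leading term xy: subtract (-⅕y)·g_1 from xy + ⅕xz - 64/25y²z³ - 128/25yz² → ⅕xz - 64/25y²z³ - 8/5y²z - 128/25yz² - 16/5y
  leading term xz: subtract (-1/25z)·g_1 from ⅕xz - 64/25y²z³ - 8/5y²z - 128/25yz² - 16/5y → -64/25y²z³ - 8/5y²z - 136/25yz² - 16/5y - 16/25z
  leading term y²z³: no divisor's leading term divides it; move -64/25y²z³ to the remainder.
  leading term y²z: no divisor's leading term divides it; move -8/5y²z to the remainder.
  leading term yz²: no divisor's leading term divides it; move -136/25yz² to the remainder.
  leading term y: no divisor's leading term divides it; move -16/5y to the remainder.
  leading term z: no divisor's leading term divides it; move -16/25z to the remainder.
The remainder -64/25y²z³ - 8/5y²z - 136/25yz² - 16/5y - 16/25z is nonzero, so it would be added as the next basis element.
An S-polynomial is built so that the two leading terms cancel; whether anything survives reduction is exactly the Gröbner-basis criterion.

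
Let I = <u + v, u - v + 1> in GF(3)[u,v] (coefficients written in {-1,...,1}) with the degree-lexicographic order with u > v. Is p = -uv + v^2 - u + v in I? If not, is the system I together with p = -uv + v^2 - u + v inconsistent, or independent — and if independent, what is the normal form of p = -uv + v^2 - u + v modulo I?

First compute the reduced Gröbner basis of I by Buchberger's algorithm.
f_1 = u + v, LT = u.
f_2 = u - v + 1, LT = u.

S(f_1,f_2): lcm = u. S = -v - 1.
  leading term v: no divisor's leading term divides it; move -v to the remainder.
  leading term 1: no divisor's leading term divides it; move -1 to the remainder.
  remainder -v - 1 ≠ 0; add h_3 = -v - 1 to the basis.

The other S-polynomials (S(f_1,h_3), S(f_2,h_3)) all reduce to 0 modulo the current basis, so we have a Gröbner basis.
Inter-reduce: drop elements whose leading term is divisible by another's, tail-reduce, and make monic.
Reduced Gröbner basis: {u - 1, v + 1}.
Label its elements g_1 = u - 1, g_2 = v + 1.

Reduce p = -uv + v^2 - u + v modulo G:
  leading term uv: subtract (-v)·g_1 from -uv + v^2 - u + v → v^2 - u
  leading term v^2: subtract (v)·g_2 from v^2 - u → -u - v
  leading term u: subtract (-1)·g_1 from -u - v → -v - 1
  leading term v: subtract (-1)·g_2 from -v - 1 → 0
  normal form = 0.
Since the normal form is 0, p ∈ I.

-uv + v^2 - u + v lies in I (it reduces to 0).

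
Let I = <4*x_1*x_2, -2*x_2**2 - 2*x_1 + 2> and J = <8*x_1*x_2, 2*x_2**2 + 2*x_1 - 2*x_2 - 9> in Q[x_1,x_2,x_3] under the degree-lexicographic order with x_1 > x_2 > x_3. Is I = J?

No, the ideals differ.

Since reduced Gröbner bases are canonical representatives of ideals under a given ordering, it suffices to compute and compare them.
Buchberger on the first generating set:
f_1 = 4*x_1*x_2, LT = x_1*x_2.
f_2 = -2*x_2**2 - 2*x_1 + 2, LT = x_2**2.

S(f_1,f_2): lcm = x_1*x_2**2. S = -x_1**2 + x_1.
  reduce S modulo (f_1, f_2):
  remainder -x_1**2 + x_1 ≠ 0; add g_3 = -x_1**2 + x_1 to the basis.

The other S-polynomials (S(f_1,g_3), S(f_2,g_3)) all reduce to 0 modulo the current basis, so we have a Gröbner basis.
Inter-reduce: drop elements whose leading term is divisible by another's, tail-reduce, and make monic.
Reduced Gröbner basis: {x_1**2 - x_1, x_1*x_2, x_2**2 + x_1 - 1}.

Buchberger on the second generating set:
h_1 = 8*x_1*x_2, LT = x_1*x_2.
h_2 = 2*x_2**2 + 2*x_1 - 2*x_2 - 9, LT = x_2**2.

S(h_1,h_2): lcm = x_1*x_2**2. S = -x_1**2 + x_1*x_2 + 9/2*x_1.
  reduce S modulo (h_1, h_2):
  remainder -x_1**2 + 9/2*x_1 ≠ 0; add k_3 = -x_1**2 + 9/2*x_1 to the basis.

The other S-polynomials (S(h_1,k_3), S(h_2,k_3)) all reduce to 0 modulo the current basis, so we have a Gröbner basis.
Inter-reduce: drop elements whose leading term is divisible by another's, tail-reduce, and make monic.
Reduced Gröbner basis: {x_1**2 - 9/2*x_1, x_1*x_2, x_2**2 + x_1 - x_2 - 9/2}.

These differ, so the ideals are not equal.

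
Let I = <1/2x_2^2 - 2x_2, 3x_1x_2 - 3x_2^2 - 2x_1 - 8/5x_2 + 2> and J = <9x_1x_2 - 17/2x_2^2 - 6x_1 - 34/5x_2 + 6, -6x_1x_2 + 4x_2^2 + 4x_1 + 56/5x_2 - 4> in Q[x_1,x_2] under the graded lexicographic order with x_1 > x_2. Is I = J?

Equality of ideals is decidable: compute both reduced Gröbner bases (unique for the ordering) and check whether they agree.
Buchberger on the first generating set:
f_1 = 1/2x_2^2 - 2x_2, LT = x_2^2.
f_2 = 3x_1x_2 - 3x_2^2 - 2x_1 - 8/5x_2 + 2, LT = x_1x_2.

S(f_1,f_2): lcm = x_1x_2^2. S = x_2^3 - 10/3x_1x_2 + 8/15x_2^2 - 2/3x_2.
  reduce S modulo (f_1, f_2):
  remainder -20/9x_1 + 106/45x_2 + 20/9 ≠ 0; add g_3 = -20/9x_1 + 106/45x_2 + 20/9 to the basis.

The other S-polynomials (S(f_1,g_3), S(f_2,g_3)) all reduce to 0 modulo the current basis, so we have a Gröbner basis.
Inter-reduce: drop elements whose leading term is divisible by another's, tail-reduce, and make monic.
Reduced Gröbner basis: {x_2^2 - 4x_2, x_1 - 53/50x_2 - 1}.

Buchberger on the second generating set:
h_1 = 9x_1x_2 - 17/2x_2^2 - 6x_1 - 34/5x_2 + 6, LT = x_1x_2.
h_2 = -6x_1x_2 + 4x_2^2 + 4x_1 + 56/5x_2 - 4, LT = x_1x_2.

S(h_1,h_2): lcm = x_1x_2. S = -5/18x_2^2 + 10/9x_2.
  reduce S modulo (h_1, h_2):
  remainder -5/18x_2^2 + 10/9x_2 ≠ 0; add k_3 = -5/18x_2^2 + 10/9x_2 to the basis.

S(h_1,k_3): lcm = x_1x_2^2. S = -17/18x_2^3 + 10/3x_1x_2 - 34/45x_2^2 + 2/3x_2.
  reduce S modulo (h_1, h_2, k_3):
  remainder 20/9x_1 - 106/45x_2 - 20/9 ≠ 0; add k_4 = 20/9x_1 - 106/45x_2 - 20/9 to the basis.

The other S-polynomials (S(h_2,k_3), S(h_1,k_4), S(h_2,k_4), S(k_3,k_4)) all reduce to 0 modulo the current basis, so we have a Gröbner basis.
Inter-reduce: drop elements whose leading term is divisible by another's, tail-reduce, and make monic.
Reduced Gröbner basis: {x_2^2 - 4x_2, x_1 - 53/50x_2 - 1}.

Same reduced basis, so the two generating sets span the same ideal.

Yes, the ideals are equal.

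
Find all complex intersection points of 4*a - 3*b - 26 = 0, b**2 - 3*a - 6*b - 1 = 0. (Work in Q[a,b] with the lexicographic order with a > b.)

{(5, -2), (227/16, 41/4)}

Compute a lex Gröbner basis by Buchberger's algorithm.
f_1 = 4*a - 3*b - 26, LT = a.
f_2 = -3*a + b**2 - 6*b - 1, LT = a.

S(f_1,f_2): lcm = a. S = 1/3*b**2 - 11/4*b - 41/6.
  leading term b**2: no divisor's leading term divides it; move 1/3*b**2 to the remainder.
  leading term b: no divisor's leading term divides it; move -11/4*b to the remainder.
  leading term 1: no divisor's leading term divides it; move -41/6 to the remainder.
  remainder 1/3*b**2 - 11/4*b - 41/6 ≠ 0; add h_3 = 1/3*b**2 - 11/4*b - 41/6 to the basis.

The other S-polynomials (S(f_1,h_3), S(f_2,h_3)) all reduce to 0 modulo the current basis, so we have a Gröbner basis.
Inter-reduce: drop elements whose leading term is divisible by another's, tail-reduce, and make monic.
Reduced Gröbner basis: {a - 3/4*b - 13/2, b**2 - 33/4*b - 41/2}.

A lex Gröbner basis eliminates variables successively. Here b**2 - 33/4*b - 41/2 depends only on b, with roots {-2, 41/4}; lifting each root through the earlier basis elements recovers the full solutions.
  b = -2: the earlier basis element becomes a - 5 = 0, giving a = 5 — point (5, -2).
  b = 41/4: the earlier basis element becomes a - 227/16 = 0, giving a = 227/16 — point (227/16, 41/4).
Zero-dimensionality of the ideal guarantees finitely many solutions over ℂ.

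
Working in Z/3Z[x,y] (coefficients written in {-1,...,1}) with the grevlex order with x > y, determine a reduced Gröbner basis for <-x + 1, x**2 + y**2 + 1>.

G = {y**2 - 1, x - 1}

The reduced Gröbner basis is the canonical form of the ideal for this ordering.

f_1 = -x + 1, LT = x.
f_2 = x**2 + y**2 + 1, LT = x**2.

S(f_1,f_2): lcm = x**2. S = -y**2 - x - 1.
  leading term y**2: no divisor's leading term divides it; move -y**2 to the remainder.
  leading term x: subtract (1)·f_1 from -x - 1 → 1
  leading term 1: no divisor's leading term divides it; move 1 to the remainder.
  remainder -y**2 + 1 ≠ 0; add g_3 = -y**2 + 1 to the basis.

S(f_1,g_3): leading monomials are coprime, so the S-polynomial reduces to 0 (Buchberger's first criterion).
S(f_2,g_3): leading monomials are coprime, so the S-polynomial reduces to 0 (Buchberger's first criterion).
Every S-polynomial of the final basis reduces to 0, so we have a Gröbner basis.
Inter-reduce: drop elements whose leading term is divisible by another's, tail-reduce, and make monic.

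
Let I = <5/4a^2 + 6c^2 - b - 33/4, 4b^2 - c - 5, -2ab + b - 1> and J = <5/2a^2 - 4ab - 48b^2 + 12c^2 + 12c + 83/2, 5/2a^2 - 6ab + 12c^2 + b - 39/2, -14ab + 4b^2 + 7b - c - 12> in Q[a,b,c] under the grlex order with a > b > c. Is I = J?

Yes, the ideals are equal.

Two ideals are equal iff their reduced Gröbner bases coincide (the reduced basis is unique for a fixed ordering).
Buchberger on the first generating set:
f_1 = 5/4a^2 + 6c^2 - b - 33/4, LT = a^2.
f_2 = 4b^2 - c - 5, LT = b^2.
f_3 = -2ab + b - 1, LT = ab.

S(f_1,f_3): lcm = a^2b. S = 24/5bc^2 + 1/2ab - 4/5b^2 - 1/2a - 33/5b.
  reduce S modulo (f_1, f_2, f_3):
  remainder 24/5bc^2 - 1/2a - 127/20b - 1/5c - 5/4 ≠ 0; add g_4 = 24/5bc^2 - 1/2a - 127/20b - 1/5c - 5/4 to the basis.

S(f_2,f_3): lcm = ab^2. S = -1/4ac + 1/2b^2 - 5/4a - 1/2b.
  reduce S modulo (f_1, f_2, f_3, g_4):
  remainder -1/4ac - 5/4a - 1/2b + 1/8c + 5/8 ≠ 0; add g_5 = -1/4ac - 5/4a - 1/2b + 1/8c + 5/8 to the basis.

S(f_2,g_4): lcm = b^2c^2. S = -1/4c^3 + 5/48ab + 127/96b^2 + 1/24bc - 5/4c^2 + 25/96b.
  reduce S modulo (f_1, f_2, f_3, g_4, g_5):
  remainder -1/4c^3 + 1/24bc - 5/4c^2 + 5/16b + 127/384c + 205/128 ≠ 0; add g_6 = -1/4c^3 + 1/24bc - 5/4c^2 + 5/16b + 127/384c + 205/128 to the basis.

The other S-polynomials (S(f_1,f_2), S(f_1,g_4), S(f_3,g_4), S(f_1,g_5), S(f_2,g_5), S(f_3,g_5), S(g_4,g_5), S(f_1,g_6), S(f_2,g_6), S(f_3,g_6), S(g_4,g_6), S(g_5,g_6)) all reduce to 0 modulo the current basis, so we have a Gröbner basis.
Inter-reduce: drop elements whose leading term is divisible by another's, tail-reduce, and make monic.
Reduced Gröbner basis: {bc^2 - 5/48a - 127/96b - 1/24c - 25/96, c^3 - 1/6bc + 5c^2 - 5/4b - 127/96c - 205/32, a^2 + 24/5c^2 - 4/5b - 33/5, ab - 1/2b + 1/2, ac + 5a + 2b - 1/2c - 5/2, b^2 - 1/4c - 5/4}.

Buchberger on the second generating set:
h_1 = 5/2a^2 - 4ab - 48b^2 + 12c^2 + 12c + 83/2, LT = a^2.
h_2 = 5/2a^2 - 6ab + 12c^2 + b - 39/2, LT = a^2.
h_3 = -14ab + 4b^2 + 7b - c - 12, LT = ab.

S(h_1,h_2): lcm = a^2. S = 4/5ab - 96/5b^2 - 2/5b + 24/5c + 122/5.
  reduce S modulo (h_1, h_2, h_3):
  remainder -664/35b^2 + 166/35c + 166/7 ≠ 0; add k_4 = -664/35b^2 + 166/35c + 166/7 to the basis.

S(h_1,h_3): lcm = a^2b. S = -46/35ab^2 - 96/5b^3 + 24/5bc^2 + 1/2ab - 1/14ac + 24/5bc - 6/7a + 83/5b.
  reduce S modulo (h_1, h_2, h_3, k_4):
  remainder 24/5bc^2 - 1/14ac - 6/7a - 909/140b - 23/140c - 15/14 ≠ 0; add k_5 = 24/5bc^2 - 1/14ac - 6/7a - 909/140b - 23/140c - 15/14 to the basis.

S(h_3,k_4): lcm = ab^2. S = -2/7b^3 + 1/4ac - 1/2b^2 + 1/14bc + 5/4a + 6/7b.
  reduce S modulo (h_1, h_2, h_3, k_4, k_5):
  remainder 1/4ac + 5/4a + 1/2b - 1/8c - 5/8 ≠ 0; add k_6 = 1/4ac + 5/4a + 1/2b - 1/8c - 5/8 to the basis.

S(h_3,k_5): lcm = abc^2. S = -2/7b^2c^2 + 5/336a^2c - 1/2bc^2 + 1/14c^3 + 5/28a^2 + 303/224ab + 23/672ac + 6/7c^2 + 25/112a.
  reduce S modulo (h_1, h_2, h_3, k_4, k_5, k_6):
  remainder -1/14c^3 + 1/84bc - 5/14c^2 + 5/56b + 127/1344c + 205/448 ≠ 0; add k_7 = -1/14c^3 + 1/84bc - 5/14c^2 + 5/56b + 127/1344c + 205/448 to the basis.

The other S-polynomials (S(h_2,h_3), S(h_1,k_4), S(h_2,k_4), S(h_1,k_5), S(h_2,k_5), S(k_4,k_5), S(h_1,k_6), S(h_2,k_6), S(h_3,k_6), S(k_4,k_6), S(k_5,k_6), S(h_1,k_7), S(h_2,k_7), S(h_3,k_7), S(k_4,k_7), S(k_5,k_7), S(k_6,k_7)) all reduce to 0 modulo the current basis, so we have a Gröbner basis.
Inter-reduce: drop elements whose leading term is divisible by another's, tail-reduce, and make monic.
Reduced Gröbner basis: {bc^2 - 5/48a - 127/96b - 1/24c - 25/96, c^3 - 1/6bc + 5c^2 - 5/4b - 127/96c - 205/32, a^2 + 24/5c^2 - 4/5b - 33/5, ab - 1/2b + 1/2, ac + 5a + 2b - 1/2c - 5/2, b^2 - 1/4c - 5/4}.

Same reduced basis, so the two generating sets span the same ideal.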